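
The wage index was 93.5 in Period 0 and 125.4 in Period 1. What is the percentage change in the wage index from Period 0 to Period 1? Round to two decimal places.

Change = (125.4 − 93.5) / 93.5 × 100
       = 31.9 / 93.5 × 100 = 34.1176%

34.12%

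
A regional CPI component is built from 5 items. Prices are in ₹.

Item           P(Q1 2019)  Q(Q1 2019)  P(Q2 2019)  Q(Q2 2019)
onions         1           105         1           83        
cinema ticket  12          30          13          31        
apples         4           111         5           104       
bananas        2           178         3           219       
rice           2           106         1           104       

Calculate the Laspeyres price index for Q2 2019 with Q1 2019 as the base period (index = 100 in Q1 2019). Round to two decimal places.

114.42

Laspeyres price index uses base-period quantities as weights.
ΣP(Q2 2019)·Q(Q1 2019) = 1×105 + 13×30 + 5×111 + 3×178 + 1×106 = 105 + 390 + 555 + 534 + 106 = 1690
ΣP(Q1 2019)·Q(Q1 2019) = 1×105 + 12×30 + 4×111 + 2×178 + 2×106 = 105 + 360 + 444 + 356 + 212 = 1477
Index = 1690 / 1477 × 100 = 114.4211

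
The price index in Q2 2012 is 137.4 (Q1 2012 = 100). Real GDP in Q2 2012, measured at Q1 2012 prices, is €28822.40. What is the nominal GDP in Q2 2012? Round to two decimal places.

Nominal = Real × (Index/100) = 28822.40 × (137.4/100)
        = 28822.40 × 1.374 = 39601.9776

39601.98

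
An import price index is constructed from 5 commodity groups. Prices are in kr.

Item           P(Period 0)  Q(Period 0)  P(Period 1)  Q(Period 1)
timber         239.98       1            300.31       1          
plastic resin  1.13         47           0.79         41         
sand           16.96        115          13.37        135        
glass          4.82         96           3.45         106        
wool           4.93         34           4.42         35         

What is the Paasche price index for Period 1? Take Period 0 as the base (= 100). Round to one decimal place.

Paasche price index uses current-period quantities as weights.
ΣP(Period 1)·Q(Period 1) = 300.31×1 + 0.79×41 + 13.37×135 + 3.45×106 + 4.42×35 = 300.31 + 32.39 + 1804.95 + 365.7 + 154.7 = 2658.05
ΣP(Period 0)·Q(Period 1) = 239.98×1 + 1.13×41 + 16.96×135 + 4.82×106 + 4.93×35 = 239.98 + 46.33 + 2289.6 + 510.92 + 172.55 = 3259.38
Index = 2658.05 / 3259.38 × 100 = 81.5508

81.6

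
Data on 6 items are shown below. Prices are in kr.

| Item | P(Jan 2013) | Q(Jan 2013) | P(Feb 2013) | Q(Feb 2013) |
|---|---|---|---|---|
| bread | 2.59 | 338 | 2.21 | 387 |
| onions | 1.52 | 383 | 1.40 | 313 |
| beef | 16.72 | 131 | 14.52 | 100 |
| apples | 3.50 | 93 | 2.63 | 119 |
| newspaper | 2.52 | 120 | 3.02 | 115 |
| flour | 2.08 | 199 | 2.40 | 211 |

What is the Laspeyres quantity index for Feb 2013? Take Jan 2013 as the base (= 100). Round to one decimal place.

Laspeyres quantity index uses base-period prices as weights.
ΣP(Jan 2013)·Q(Feb 2013) = 2.59×387 + 1.52×313 + 16.72×100 + 3.50×119 + 2.52×115 + 2.08×211 = 1002.33 + 475.76 + 1672 + 416.5 + 289.8 + 438.88 = 4295.27
ΣP(Jan 2013)·Q(Jan 2013) = 2.59×338 + 1.52×383 + 16.72×131 + 3.50×93 + 2.52×120 + 2.08×199 = 875.42 + 582.16 + 2190.32 + 325.5 + 302.4 + 413.92 = 4689.72
Index = 4295.27 / 4689.72 × 100 = 91.5891

91.6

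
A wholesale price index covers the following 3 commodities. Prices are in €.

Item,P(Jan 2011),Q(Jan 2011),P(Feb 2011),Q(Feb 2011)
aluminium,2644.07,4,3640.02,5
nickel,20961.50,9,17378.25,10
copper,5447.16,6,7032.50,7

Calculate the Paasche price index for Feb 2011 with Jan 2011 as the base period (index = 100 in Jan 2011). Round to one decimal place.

Paasche price index uses current-period quantities as weights.
ΣP(Feb 2011)·Q(Feb 2011) = 3640.02×5 + 17378.25×10 + 7032.50×7 = 18200.1 + 173782.5 + 49227.5 = 241210.1
ΣP(Jan 2011)·Q(Feb 2011) = 2644.07×5 + 20961.50×10 + 5447.16×7 = 13220.35 + 209615 + 38130.12 = 260965.47
Index = 241210.1 / 260965.47 × 100 = 92.4299

92.4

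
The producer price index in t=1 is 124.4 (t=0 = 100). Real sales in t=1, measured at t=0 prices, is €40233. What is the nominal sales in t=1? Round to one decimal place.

Nominal = Real × (Index/100) = 40233 × (124.4/100)
        = 40233 × 1.244 = 50049.8520

50049.9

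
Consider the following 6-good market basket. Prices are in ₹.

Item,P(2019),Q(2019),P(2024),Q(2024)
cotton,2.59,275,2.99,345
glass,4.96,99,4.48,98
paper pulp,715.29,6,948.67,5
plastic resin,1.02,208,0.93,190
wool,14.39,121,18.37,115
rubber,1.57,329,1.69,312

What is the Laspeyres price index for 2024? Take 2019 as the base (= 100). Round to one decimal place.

Laspeyres price index uses base-period quantities as weights.
ΣP(2024)·Q(2019) = 2.99×275 + 4.48×99 + 948.67×6 + 0.93×208 + 18.37×121 + 1.69×329 = 822.25 + 443.52 + 5692.02 + 193.44 + 2222.77 + 556.01 = 9930.01
ΣP(2019)·Q(2019) = 2.59×275 + 4.96×99 + 715.29×6 + 1.02×208 + 14.39×121 + 1.57×329 = 712.25 + 491.04 + 4291.74 + 212.16 + 1741.19 + 516.53 = 7964.91
Index = 9930.01 / 7964.91 × 100 = 124.6720

124.7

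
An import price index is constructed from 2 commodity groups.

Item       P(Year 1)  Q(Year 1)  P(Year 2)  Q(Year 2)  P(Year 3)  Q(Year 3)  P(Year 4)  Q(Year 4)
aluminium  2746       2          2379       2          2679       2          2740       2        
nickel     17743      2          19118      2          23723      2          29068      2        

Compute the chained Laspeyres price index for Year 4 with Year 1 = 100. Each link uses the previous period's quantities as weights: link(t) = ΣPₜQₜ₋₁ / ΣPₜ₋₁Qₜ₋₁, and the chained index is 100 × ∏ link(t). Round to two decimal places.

Link Year 1→Year 2:
ΣP(Year 2)Q(Year 1) = 2379×2 + 19118×2 = 4758 + 38236 = 42994
ΣP(Year 1)Q(Year 1) = 2746×2 + 17743×2 = 5492 + 35486 = 40978
link = 42994/40978 = 1.049197
Link Year 2→Year 3:
ΣP(Year 3)Q(Year 2) = 2679×2 + 23723×2 = 5358 + 47446 = 52804
ΣP(Year 2)Q(Year 2) = 2379×2 + 19118×2 = 4758 + 38236 = 42994
link = 52804/42994 = 1.228171
Link Year 3→Year 4:
ΣP(Year 4)Q(Year 3) = 2740×2 + 29068×2 = 5480 + 58136 = 63616
ΣP(Year 3)Q(Year 3) = 2679×2 + 23723×2 = 5358 + 47446 = 52804
link = 63616/52804 = 1.204757
Chained index = 100 × 1.049197 × 1.228171 × 1.204757 = 155.2443

155.24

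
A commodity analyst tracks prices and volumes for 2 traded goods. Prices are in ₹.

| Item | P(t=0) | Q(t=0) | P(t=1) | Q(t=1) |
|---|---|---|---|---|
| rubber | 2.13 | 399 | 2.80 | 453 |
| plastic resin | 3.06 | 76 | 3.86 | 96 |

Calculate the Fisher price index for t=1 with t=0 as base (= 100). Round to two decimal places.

130.26

Laspeyres component (base-period weights):
ΣP(t=1)Q(t=0) = 2.80×399 + 3.86×76 = 1117.2 + 293.36 = 1410.56
ΣP(t=0)Q(t=0) = 2.13×399 + 3.06×76 = 849.87 + 232.56 = 1082.43
L = 1410.56 / 1082.43 × 100 = 130.3142
Paasche component (current-period weights):
ΣP(t=1)Q(t=1) = 2.80×453 + 3.86×96 = 1268.4 + 370.56 = 1638.96
ΣP(t=0)Q(t=1) = 2.13×453 + 3.06×96 = 964.89 + 293.76 = 1258.65
P = 1638.96 / 1258.65 × 100 = 130.2157
Fisher = √(L × P) = √(130.3142 × 130.2157) = 130.2649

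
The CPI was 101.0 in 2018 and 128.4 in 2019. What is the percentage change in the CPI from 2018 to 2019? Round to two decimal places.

Change = (128.4 − 101.0) / 101.0 × 100
       = 27.4 / 101.0 × 100 = 27.1287%

27.13%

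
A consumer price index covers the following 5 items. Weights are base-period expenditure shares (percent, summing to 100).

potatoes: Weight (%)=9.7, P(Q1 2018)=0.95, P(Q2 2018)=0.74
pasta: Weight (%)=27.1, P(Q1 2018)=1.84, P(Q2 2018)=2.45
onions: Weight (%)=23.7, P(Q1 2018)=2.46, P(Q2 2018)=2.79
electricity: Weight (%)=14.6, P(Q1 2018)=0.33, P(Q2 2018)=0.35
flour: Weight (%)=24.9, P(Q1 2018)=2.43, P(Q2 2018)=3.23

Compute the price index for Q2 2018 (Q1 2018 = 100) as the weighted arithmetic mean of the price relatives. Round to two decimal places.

119.10

potatoes: 9.7 × (0.74/0.95) = 9.7 × 0.778947 = 7.5558
pasta: 27.1 × (2.45/1.84) = 27.1 × 1.331522 = 36.0842
onions: 23.7 × (2.79/2.46) = 23.7 × 1.134146 = 26.8793
electricity: 14.6 × (0.35/0.33) = 14.6 × 1.060606 = 15.4848
flour: 24.9 × (3.23/2.43) = 24.9 × 1.329218 = 33.0975
Index = Σ wᵢ·(p₁ᵢ/p₀ᵢ) = 7.5558 + 36.0842 + 26.8793 + 15.4848 + 33.0975 = 119.1017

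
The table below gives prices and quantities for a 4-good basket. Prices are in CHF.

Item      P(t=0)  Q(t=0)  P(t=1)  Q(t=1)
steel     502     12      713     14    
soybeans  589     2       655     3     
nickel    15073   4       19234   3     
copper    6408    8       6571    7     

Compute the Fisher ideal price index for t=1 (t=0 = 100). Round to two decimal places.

Laspeyres component (base-period weights):
ΣP(t=1)Q(t=0) = 713×12 + 655×2 + 19234×4 + 6571×8 = 8556 + 1310 + 76936 + 52568 = 139370
ΣP(t=0)Q(t=0) = 502×12 + 589×2 + 15073×4 + 6408×8 = 6024 + 1178 + 60292 + 51264 = 118758
L = 139370 / 118758 × 100 = 117.3563
Paasche component (current-period weights):
ΣP(t=1)Q(t=1) = 713×14 + 655×3 + 19234×3 + 6571×7 = 9982 + 1965 + 57702 + 45997 = 115646
ΣP(t=0)Q(t=1) = 502×14 + 589×3 + 15073×3 + 6408×7 = 7028 + 1767 + 45219 + 44856 = 98870
P = 115646 / 98870 × 100 = 116.9677
Fisher = √(L × P) = √(117.3563 × 116.9677) = 117.1619

117.16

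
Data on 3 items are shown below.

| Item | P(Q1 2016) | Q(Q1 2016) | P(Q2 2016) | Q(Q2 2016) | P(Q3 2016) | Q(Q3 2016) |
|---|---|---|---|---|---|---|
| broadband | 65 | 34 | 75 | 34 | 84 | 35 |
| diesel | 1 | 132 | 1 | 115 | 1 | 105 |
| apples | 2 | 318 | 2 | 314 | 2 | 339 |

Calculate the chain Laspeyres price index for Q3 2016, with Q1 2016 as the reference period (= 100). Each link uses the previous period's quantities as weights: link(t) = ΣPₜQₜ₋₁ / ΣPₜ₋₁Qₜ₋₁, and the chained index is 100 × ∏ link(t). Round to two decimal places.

Link Q1 2016→Q2 2016:
ΣP(Q2 2016)Q(Q1 2016) = 75×34 + 1×132 + 2×318 = 2550 + 132 + 636 = 3318
ΣP(Q1 2016)Q(Q1 2016) = 65×34 + 1×132 + 2×318 = 2210 + 132 + 636 = 2978
link = 3318/2978 = 1.114171
Link Q2 2016→Q3 2016:
ΣP(Q3 2016)Q(Q2 2016) = 84×34 + 1×115 + 2×314 = 2856 + 115 + 628 = 3599
ΣP(Q2 2016)Q(Q2 2016) = 75×34 + 1×115 + 2×314 = 2550 + 115 + 628 = 3293
link = 3599/3293 = 1.092924
Chained index = 100 × 1.114171 × 1.092924 = 121.7704

121.77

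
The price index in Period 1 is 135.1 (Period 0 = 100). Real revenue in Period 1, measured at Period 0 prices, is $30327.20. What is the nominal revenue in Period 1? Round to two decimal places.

Nominal = Real × (Index/100) = 30327.20 × (135.1/100)
        = 30327.20 × 1.351 = 40972.0472

40972.05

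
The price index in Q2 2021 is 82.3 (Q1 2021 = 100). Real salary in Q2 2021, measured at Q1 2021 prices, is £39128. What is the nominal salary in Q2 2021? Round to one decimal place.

Nominal = Real × (Index/100) = 39128 × (82.3/100)
        = 39128 × 0.823 = 32202.3440

32202.3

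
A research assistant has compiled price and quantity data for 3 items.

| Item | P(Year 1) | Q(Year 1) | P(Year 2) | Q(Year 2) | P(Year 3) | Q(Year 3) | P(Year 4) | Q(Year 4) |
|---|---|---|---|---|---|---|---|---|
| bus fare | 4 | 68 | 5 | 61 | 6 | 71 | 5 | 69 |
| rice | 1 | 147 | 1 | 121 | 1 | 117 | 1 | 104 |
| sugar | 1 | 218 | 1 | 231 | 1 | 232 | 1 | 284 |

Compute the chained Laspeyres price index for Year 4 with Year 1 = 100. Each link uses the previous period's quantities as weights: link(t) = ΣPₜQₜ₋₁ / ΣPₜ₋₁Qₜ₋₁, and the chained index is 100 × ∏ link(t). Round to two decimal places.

Link Year 1→Year 2:
ΣP(Year 2)Q(Year 1) = 5×68 + 1×147 + 1×218 = 340 + 147 + 218 = 705
ΣP(Year 1)Q(Year 1) = 4×68 + 1×147 + 1×218 = 272 + 147 + 218 = 637
link = 705/637 = 1.106750
Link Year 2→Year 3:
ΣP(Year 3)Q(Year 2) = 6×61 + 1×121 + 1×231 = 366 + 121 + 231 = 718
ΣP(Year 2)Q(Year 2) = 5×61 + 1×121 + 1×231 = 305 + 121 + 231 = 657
link = 718/657 = 1.092846
Link Year 3→Year 4:
ΣP(Year 4)Q(Year 3) = 5×71 + 1×117 + 1×232 = 355 + 117 + 232 = 704
ΣP(Year 3)Q(Year 3) = 6×71 + 1×117 + 1×232 = 426 + 117 + 232 = 775
link = 704/775 = 0.908387
Chained index = 100 × 1.106750 × 1.092846 × 0.908387 = 109.8701

109.87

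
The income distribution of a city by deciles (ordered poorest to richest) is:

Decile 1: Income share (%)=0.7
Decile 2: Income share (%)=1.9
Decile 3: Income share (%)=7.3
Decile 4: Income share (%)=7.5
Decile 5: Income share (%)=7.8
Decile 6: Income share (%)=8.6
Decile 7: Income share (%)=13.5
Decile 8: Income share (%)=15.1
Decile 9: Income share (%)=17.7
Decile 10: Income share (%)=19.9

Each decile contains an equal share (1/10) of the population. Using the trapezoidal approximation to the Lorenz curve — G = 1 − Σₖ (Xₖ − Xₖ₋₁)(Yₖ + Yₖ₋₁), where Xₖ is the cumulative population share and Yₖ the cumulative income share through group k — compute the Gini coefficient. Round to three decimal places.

0.341

Cumulative income shares Yₖ: 0.0070, 0.0260, 0.0990, 0.1740, 0.2520, 0.3380, 0.4730, 0.6240, 0.8010, 1.0000
Σ (Xₖ−Xₖ₋₁)(Yₖ+Yₖ₋₁) = (1/10)(0.0070+0.0000) + (1/10)(0.0260+0.0070) + (1/10)(0.0990+0.0260) + (1/10)(0.1740+0.0990) + (1/10)(0.2520+0.1740) + (1/10)(0.3380+0.2520) + (1/10)(0.4730+0.3380) + (1/10)(0.6240+0.4730) + (1/10)(0.8010+0.6240) + (1/10)(1.0000+0.8010)
  = 0.0007 + 0.0033 + 0.0125 + 0.0273 + 0.0426 + 0.0590 + 0.0811 + 0.1097 + 0.1425 + 0.1801 = 0.6588
G = 1 − 0.6588 = 0.3412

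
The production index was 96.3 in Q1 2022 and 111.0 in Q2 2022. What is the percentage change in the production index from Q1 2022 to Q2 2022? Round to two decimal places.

Change = (111.0 − 96.3) / 96.3 × 100
       = 14.7 / 96.3 × 100 = 15.2648%

15.26%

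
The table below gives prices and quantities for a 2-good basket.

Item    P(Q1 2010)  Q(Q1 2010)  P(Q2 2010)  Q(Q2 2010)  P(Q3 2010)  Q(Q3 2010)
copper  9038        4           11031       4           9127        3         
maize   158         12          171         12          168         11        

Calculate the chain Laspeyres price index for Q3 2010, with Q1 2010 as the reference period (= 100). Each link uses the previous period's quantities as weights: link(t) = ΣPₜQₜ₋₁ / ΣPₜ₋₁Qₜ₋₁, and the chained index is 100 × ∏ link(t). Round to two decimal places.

101.25

Link Q1 2010→Q2 2010:
ΣP(Q2 2010)Q(Q1 2010) = 11031×4 + 171×12 = 44124 + 2052 = 46176
ΣP(Q1 2010)Q(Q1 2010) = 9038×4 + 158×12 = 36152 + 1896 = 38048
link = 46176/38048 = 1.213625
Link Q2 2010→Q3 2010:
ΣP(Q3 2010)Q(Q2 2010) = 9127×4 + 168×12 = 36508 + 2016 = 38524
ΣP(Q2 2010)Q(Q2 2010) = 11031×4 + 171×12 = 44124 + 2052 = 46176
link = 38524/46176 = 0.834286
Chained index = 100 × 1.213625 × 0.834286 = 101.2511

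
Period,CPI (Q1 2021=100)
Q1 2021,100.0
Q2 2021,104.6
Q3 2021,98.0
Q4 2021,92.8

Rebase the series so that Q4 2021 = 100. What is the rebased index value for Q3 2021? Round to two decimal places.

Rebased(Q3 2021) = 98.0 / 92.8 × 100 = 105.6034

105.60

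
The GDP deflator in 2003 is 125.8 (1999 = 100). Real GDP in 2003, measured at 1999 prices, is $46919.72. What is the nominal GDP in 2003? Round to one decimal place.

59025.0

Nominal = Real × (Index/100) = 46919.72 × (125.8/100)
        = 46919.72 × 1.258 = 59025.0078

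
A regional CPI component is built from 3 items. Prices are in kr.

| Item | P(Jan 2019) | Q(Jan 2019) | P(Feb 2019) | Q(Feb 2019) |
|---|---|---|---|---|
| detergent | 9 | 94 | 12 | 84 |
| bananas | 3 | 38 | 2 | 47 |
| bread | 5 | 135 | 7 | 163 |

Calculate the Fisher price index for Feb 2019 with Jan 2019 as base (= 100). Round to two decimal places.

Laspeyres component (base-period weights):
ΣP(Feb 2019)Q(Jan 2019) = 12×94 + 2×38 + 7×135 = 1128 + 76 + 945 = 2149
ΣP(Jan 2019)Q(Jan 2019) = 9×94 + 3×38 + 5×135 = 846 + 114 + 675 = 1635
L = 2149 / 1635 × 100 = 131.4373
Paasche component (current-period weights):
ΣP(Feb 2019)Q(Feb 2019) = 12×84 + 2×47 + 7×163 = 1008 + 94 + 1141 = 2243
ΣP(Jan 2019)Q(Feb 2019) = 9×84 + 3×47 + 5×163 = 756 + 141 + 815 = 1712
P = 2243 / 1712 × 100 = 131.0164
Fisher = √(L × P) = √(131.4373 × 131.0164) = 131.2267

131.23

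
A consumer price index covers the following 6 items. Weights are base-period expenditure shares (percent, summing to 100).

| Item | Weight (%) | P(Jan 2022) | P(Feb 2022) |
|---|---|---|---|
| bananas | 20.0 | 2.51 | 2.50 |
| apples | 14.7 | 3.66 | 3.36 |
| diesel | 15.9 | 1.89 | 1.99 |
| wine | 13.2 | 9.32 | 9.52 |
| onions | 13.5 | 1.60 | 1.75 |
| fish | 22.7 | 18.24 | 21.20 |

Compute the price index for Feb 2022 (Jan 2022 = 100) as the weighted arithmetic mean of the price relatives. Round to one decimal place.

bananas: 20.0 × (2.50/2.51) = 20.0 × 0.996016 = 19.9203
apples: 14.7 × (3.36/3.66) = 14.7 × 0.918033 = 13.4951
diesel: 15.9 × (1.99/1.89) = 15.9 × 1.052910 = 16.7413
wine: 13.2 × (9.52/9.32) = 13.2 × 1.021459 = 13.4833
onions: 13.5 × (1.75/1.60) = 13.5 × 1.093750 = 14.7656
fish: 22.7 × (21.20/18.24) = 22.7 × 1.162281 = 26.3838
Index = Σ wᵢ·(p₁ᵢ/p₀ᵢ) = 19.9203 + 13.4951 + 16.7413 + 13.4833 + 14.7656 + 26.3838 = 104.7893

104.8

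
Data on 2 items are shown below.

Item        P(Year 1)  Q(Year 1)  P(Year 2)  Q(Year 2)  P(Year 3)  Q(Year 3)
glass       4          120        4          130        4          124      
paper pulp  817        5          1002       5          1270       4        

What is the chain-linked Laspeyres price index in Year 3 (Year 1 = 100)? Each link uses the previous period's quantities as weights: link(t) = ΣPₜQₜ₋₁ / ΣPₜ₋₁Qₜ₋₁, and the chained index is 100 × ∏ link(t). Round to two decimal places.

Link Year 1→Year 2:
ΣP(Year 2)Q(Year 1) = 4×120 + 1002×5 = 480 + 5010 = 5490
ΣP(Year 1)Q(Year 1) = 4×120 + 817×5 = 480 + 4085 = 4565
link = 5490/4565 = 1.202629
Link Year 2→Year 3:
ΣP(Year 3)Q(Year 2) = 4×130 + 1270×5 = 520 + 6350 = 6870
ΣP(Year 2)Q(Year 2) = 4×130 + 1002×5 = 520 + 5010 = 5530
link = 6870/5530 = 1.242315
Chained index = 100 × 1.202629 × 1.242315 = 149.4043

149.40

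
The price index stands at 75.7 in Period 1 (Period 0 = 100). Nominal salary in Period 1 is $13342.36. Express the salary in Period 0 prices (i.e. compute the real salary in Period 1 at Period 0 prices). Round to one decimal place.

Real = Nominal ÷ (Index/100) = 13342.36 ÷ (75.7/100)
     = 13342.36 ÷ 0.757 = 17625.3104

17625.3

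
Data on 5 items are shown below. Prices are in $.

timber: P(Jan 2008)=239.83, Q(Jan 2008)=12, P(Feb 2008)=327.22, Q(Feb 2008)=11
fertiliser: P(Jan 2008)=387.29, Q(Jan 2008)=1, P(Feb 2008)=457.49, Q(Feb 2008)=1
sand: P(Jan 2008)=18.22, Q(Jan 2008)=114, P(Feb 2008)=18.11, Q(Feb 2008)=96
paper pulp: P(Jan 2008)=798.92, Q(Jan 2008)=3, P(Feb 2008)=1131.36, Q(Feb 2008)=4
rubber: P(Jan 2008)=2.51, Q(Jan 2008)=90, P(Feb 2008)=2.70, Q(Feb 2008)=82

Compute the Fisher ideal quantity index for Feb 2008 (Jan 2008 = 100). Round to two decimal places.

103.58

Laspeyres component (base-period weights):
ΣP(Jan 2008)Q(Feb 2008) = 239.83×11 + 387.29×1 + 18.22×96 + 798.92×4 + 2.51×82 = 2638.13 + 387.29 + 1749.12 + 3195.68 + 205.82 = 8176.04
ΣP(Jan 2008)Q(Jan 2008) = 239.83×12 + 387.29×1 + 18.22×114 + 798.92×3 + 2.51×90 = 2877.96 + 387.29 + 2077.08 + 2396.76 + 225.9 = 7964.99
L = 8176.04 / 7964.99 × 100 = 102.6497
Paasche component (current-period weights):
ΣP(Feb 2008)Q(Feb 2008) = 327.22×11 + 457.49×1 + 18.11×96 + 1131.36×4 + 2.70×82 = 3599.42 + 457.49 + 1738.56 + 4525.44 + 221.4 = 10542.31
ΣP(Feb 2008)Q(Jan 2008) = 327.22×12 + 457.49×1 + 18.11×114 + 1131.36×3 + 2.70×90 = 3926.64 + 457.49 + 2064.54 + 3394.08 + 243 = 10085.75
P = 10542.31 / 10085.75 × 100 = 104.5268
Fisher = √(L × P) = √(102.6497 × 104.5268) = 103.5840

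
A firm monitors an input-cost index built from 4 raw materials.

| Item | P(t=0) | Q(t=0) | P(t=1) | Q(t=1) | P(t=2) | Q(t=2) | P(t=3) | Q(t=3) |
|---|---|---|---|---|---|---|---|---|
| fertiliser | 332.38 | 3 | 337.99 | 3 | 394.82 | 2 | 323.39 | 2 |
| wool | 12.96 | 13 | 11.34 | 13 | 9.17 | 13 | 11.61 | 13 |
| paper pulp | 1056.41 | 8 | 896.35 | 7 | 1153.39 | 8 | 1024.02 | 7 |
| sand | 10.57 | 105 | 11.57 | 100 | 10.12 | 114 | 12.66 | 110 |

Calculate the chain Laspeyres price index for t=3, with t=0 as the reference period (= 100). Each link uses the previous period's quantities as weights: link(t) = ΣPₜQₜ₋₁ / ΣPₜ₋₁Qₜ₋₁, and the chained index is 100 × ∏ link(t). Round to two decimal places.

99.45

Link t=0→t=1:
ΣP(t=1)Q(t=0) = 337.99×3 + 11.34×13 + 896.35×8 + 11.57×105 = 1013.97 + 147.42 + 7170.8 + 1214.85 = 9547.04
ΣP(t=0)Q(t=0) = 332.38×3 + 12.96×13 + 1056.41×8 + 10.57×105 = 997.14 + 168.48 + 8451.28 + 1109.85 = 10726.75
link = 9547.04/10726.75 = 0.890022
Link t=1→t=2:
ΣP(t=2)Q(t=1) = 394.82×3 + 9.17×13 + 1153.39×7 + 10.12×100 = 1184.46 + 119.21 + 8073.73 + 1012 = 10389.4
ΣP(t=1)Q(t=1) = 337.99×3 + 11.34×13 + 896.35×7 + 11.57×100 = 1013.97 + 147.42 + 6274.45 + 1157 = 8592.84
link = 10389.4/8592.84 = 1.209076
Link t=2→t=3:
ΣP(t=3)Q(t=2) = 323.39×2 + 11.61×13 + 1024.02×8 + 12.66×114 = 646.78 + 150.93 + 8192.16 + 1443.24 = 10433.11
ΣP(t=2)Q(t=2) = 394.82×2 + 9.17×13 + 1153.39×8 + 10.12×114 = 789.64 + 119.21 + 9227.12 + 1153.68 = 11289.65
link = 10433.11/11289.65 = 0.924131
Chained index = 100 × 0.890022 × 1.209076 × 0.924131 = 99.4461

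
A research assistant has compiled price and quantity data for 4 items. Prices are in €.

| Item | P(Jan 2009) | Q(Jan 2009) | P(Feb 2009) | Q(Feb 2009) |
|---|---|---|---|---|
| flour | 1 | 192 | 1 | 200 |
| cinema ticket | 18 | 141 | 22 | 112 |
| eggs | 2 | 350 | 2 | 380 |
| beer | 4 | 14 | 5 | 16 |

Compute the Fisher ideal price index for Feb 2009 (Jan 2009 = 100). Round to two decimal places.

Laspeyres component (base-period weights):
ΣP(Feb 2009)Q(Jan 2009) = 1×192 + 22×141 + 2×350 + 5×14 = 192 + 3102 + 700 + 70 = 4064
ΣP(Jan 2009)Q(Jan 2009) = 1×192 + 18×141 + 2×350 + 4×14 = 192 + 2538 + 700 + 56 = 3486
L = 4064 / 3486 × 100 = 116.5806
Paasche component (current-period weights):
ΣP(Feb 2009)Q(Feb 2009) = 1×200 + 22×112 + 2×380 + 5×16 = 200 + 2464 + 760 + 80 = 3504
ΣP(Jan 2009)Q(Feb 2009) = 1×200 + 18×112 + 2×380 + 4×16 = 200 + 2016 + 760 + 64 = 3040
P = 3504 / 3040 × 100 = 115.2632
Fisher = √(L × P) = √(116.5806 × 115.2632) = 115.9200

115.92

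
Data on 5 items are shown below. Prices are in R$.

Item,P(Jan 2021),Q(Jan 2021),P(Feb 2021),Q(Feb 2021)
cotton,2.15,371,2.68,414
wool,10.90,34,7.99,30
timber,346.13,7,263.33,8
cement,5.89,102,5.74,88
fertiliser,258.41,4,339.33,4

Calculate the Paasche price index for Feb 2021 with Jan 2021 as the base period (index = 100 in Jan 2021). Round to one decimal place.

96.0

Paasche price index uses current-period quantities as weights.
ΣP(Feb 2021)·Q(Feb 2021) = 2.68×414 + 7.99×30 + 263.33×8 + 5.74×88 + 339.33×4 = 1109.52 + 239.7 + 2106.64 + 505.12 + 1357.32 = 5318.3
ΣP(Jan 2021)·Q(Feb 2021) = 2.15×414 + 10.90×30 + 346.13×8 + 5.89×88 + 258.41×4 = 890.1 + 327 + 2769.04 + 518.32 + 1033.64 = 5538.1
Index = 5318.3 / 5538.1 × 100 = 96.0311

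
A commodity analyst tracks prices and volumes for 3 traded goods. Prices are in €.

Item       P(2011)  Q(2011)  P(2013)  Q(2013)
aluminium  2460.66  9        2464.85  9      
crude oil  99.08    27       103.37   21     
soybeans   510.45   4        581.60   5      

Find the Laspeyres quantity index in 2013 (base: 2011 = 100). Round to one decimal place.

Laspeyres quantity index uses base-period prices as weights.
ΣP(2011)·Q(2013) = 2460.66×9 + 99.08×21 + 510.45×5 = 22145.94 + 2080.68 + 2552.25 = 26778.87
ΣP(2011)·Q(2011) = 2460.66×9 + 99.08×27 + 510.45×4 = 22145.94 + 2675.16 + 2041.8 = 26862.9
Index = 26778.87 / 26862.9 × 100 = 99.6872

99.7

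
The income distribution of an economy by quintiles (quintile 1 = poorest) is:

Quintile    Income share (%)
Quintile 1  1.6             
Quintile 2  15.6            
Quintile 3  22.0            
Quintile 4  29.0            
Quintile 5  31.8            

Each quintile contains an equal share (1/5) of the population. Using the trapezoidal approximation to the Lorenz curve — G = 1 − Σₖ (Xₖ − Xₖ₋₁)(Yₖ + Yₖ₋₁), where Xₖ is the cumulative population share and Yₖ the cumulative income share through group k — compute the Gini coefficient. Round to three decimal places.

Cumulative income shares Yₖ: 0.0160, 0.1720, 0.3920, 0.6820, 1.0000
Σ (Xₖ−Xₖ₋₁)(Yₖ+Yₖ₋₁) = (1/5)(0.0160+0.0000) + (1/5)(0.1720+0.0160) + (1/5)(0.3920+0.1720) + (1/5)(0.6820+0.3920) + (1/5)(1.0000+0.6820)
  = 0.0032 + 0.0376 + 0.1128 + 0.2148 + 0.3364 = 0.7048
G = 1 − 0.7048 = 0.2952

0.295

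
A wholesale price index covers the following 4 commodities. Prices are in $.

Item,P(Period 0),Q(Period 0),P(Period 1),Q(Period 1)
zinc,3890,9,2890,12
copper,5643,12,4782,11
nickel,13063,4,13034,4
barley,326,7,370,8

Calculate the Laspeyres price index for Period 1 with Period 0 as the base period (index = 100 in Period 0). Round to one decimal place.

87.8

Laspeyres price index uses base-period quantities as weights.
ΣP(Period 1)·Q(Period 0) = 2890×9 + 4782×12 + 13034×4 + 370×7 = 26010 + 57384 + 52136 + 2590 = 138120
ΣP(Period 0)·Q(Period 0) = 3890×9 + 5643×12 + 13063×4 + 326×7 = 35010 + 67716 + 52252 + 2282 = 157260
Index = 138120 / 157260 × 100 = 87.8291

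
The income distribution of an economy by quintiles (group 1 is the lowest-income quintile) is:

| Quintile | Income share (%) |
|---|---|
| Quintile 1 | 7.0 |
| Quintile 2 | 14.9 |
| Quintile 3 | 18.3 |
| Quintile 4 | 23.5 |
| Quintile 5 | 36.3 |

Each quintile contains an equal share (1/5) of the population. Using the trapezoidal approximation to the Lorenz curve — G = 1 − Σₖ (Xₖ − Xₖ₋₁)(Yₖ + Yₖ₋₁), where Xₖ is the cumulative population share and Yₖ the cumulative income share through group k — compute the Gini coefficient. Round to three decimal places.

Cumulative income shares Yₖ: 0.0700, 0.2190, 0.4020, 0.6370, 1.0000
Σ (Xₖ−Xₖ₋₁)(Yₖ+Yₖ₋₁) = (1/5)(0.0700+0.0000) + (1/5)(0.2190+0.0700) + (1/5)(0.4020+0.2190) + (1/5)(0.6370+0.4020) + (1/5)(1.0000+0.6370)
  = 0.0140 + 0.0578 + 0.1242 + 0.2078 + 0.3274 = 0.7312
G = 1 − 0.7312 = 0.2688

0.269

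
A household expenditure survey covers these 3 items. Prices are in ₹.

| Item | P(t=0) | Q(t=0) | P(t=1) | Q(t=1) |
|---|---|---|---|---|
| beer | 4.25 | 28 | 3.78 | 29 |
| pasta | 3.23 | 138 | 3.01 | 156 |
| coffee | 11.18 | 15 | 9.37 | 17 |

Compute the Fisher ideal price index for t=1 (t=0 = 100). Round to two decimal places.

Laspeyres component (base-period weights):
ΣP(t=1)Q(t=0) = 3.78×28 + 3.01×138 + 9.37×15 = 105.84 + 415.38 + 140.55 = 661.77
ΣP(t=0)Q(t=0) = 4.25×28 + 3.23×138 + 11.18×15 = 119 + 445.74 + 167.7 = 732.44
L = 661.77 / 732.44 × 100 = 90.3514
Paasche component (current-period weights):
ΣP(t=1)Q(t=1) = 3.78×29 + 3.01×156 + 9.37×17 = 109.62 + 469.56 + 159.29 = 738.47
ΣP(t=0)Q(t=1) = 4.25×29 + 3.23×156 + 11.18×17 = 123.25 + 503.88 + 190.06 = 817.19
P = 738.47 / 817.19 × 100 = 90.3670
Fisher = √(L × P) = √(90.3514 × 90.3670) = 90.3592

90.36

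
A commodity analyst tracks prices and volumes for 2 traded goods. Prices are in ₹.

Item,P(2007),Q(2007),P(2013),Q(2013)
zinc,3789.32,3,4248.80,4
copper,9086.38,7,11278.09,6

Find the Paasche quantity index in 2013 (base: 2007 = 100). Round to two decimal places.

Paasche quantity index uses current-period prices as weights.
ΣP(2013)·Q(2013) = 4248.80×4 + 11278.09×6 = 16995.2 + 67668.54 = 84663.74
ΣP(2013)·Q(2007) = 4248.80×3 + 11278.09×7 = 12746.4 + 78946.63 = 91693.03
Index = 84663.74 / 91693.03 × 100 = 92.3339

92.33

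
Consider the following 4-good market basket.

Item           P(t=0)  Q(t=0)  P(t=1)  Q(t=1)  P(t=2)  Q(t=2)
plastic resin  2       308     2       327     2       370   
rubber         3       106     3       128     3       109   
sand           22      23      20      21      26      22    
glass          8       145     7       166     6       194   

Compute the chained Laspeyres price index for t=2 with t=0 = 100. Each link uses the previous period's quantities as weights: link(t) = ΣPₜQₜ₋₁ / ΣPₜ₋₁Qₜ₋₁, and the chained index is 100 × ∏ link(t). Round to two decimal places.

91.24

Link t=0→t=1:
ΣP(t=1)Q(t=0) = 2×308 + 3×106 + 20×23 + 7×145 = 616 + 318 + 460 + 1015 = 2409
ΣP(t=0)Q(t=0) = 2×308 + 3×106 + 22×23 + 8×145 = 616 + 318 + 506 + 1160 = 2600
link = 2409/2600 = 0.926538
Link t=1→t=2:
ΣP(t=2)Q(t=1) = 2×327 + 3×128 + 26×21 + 6×166 = 654 + 384 + 546 + 996 = 2580
ΣP(t=1)Q(t=1) = 2×327 + 3×128 + 20×21 + 7×166 = 654 + 384 + 420 + 1162 = 2620
link = 2580/2620 = 0.984733
Chained index = 100 × 0.926538 × 0.984733 = 91.2393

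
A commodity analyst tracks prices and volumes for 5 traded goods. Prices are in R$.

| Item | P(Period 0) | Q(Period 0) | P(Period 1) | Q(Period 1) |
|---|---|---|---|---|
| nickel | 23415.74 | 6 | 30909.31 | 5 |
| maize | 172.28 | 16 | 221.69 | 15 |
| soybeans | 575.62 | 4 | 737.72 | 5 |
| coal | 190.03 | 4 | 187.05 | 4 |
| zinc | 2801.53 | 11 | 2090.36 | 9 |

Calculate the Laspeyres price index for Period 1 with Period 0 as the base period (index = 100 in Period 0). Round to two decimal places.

Laspeyres price index uses base-period quantities as weights.
ΣP(Period 1)·Q(Period 0) = 30909.31×6 + 221.69×16 + 737.72×4 + 187.05×4 + 2090.36×11 = 185455.86 + 3547.04 + 2950.88 + 748.2 + 22993.96 = 215695.94
ΣP(Period 0)·Q(Period 0) = 23415.74×6 + 172.28×16 + 575.62×4 + 190.03×4 + 2801.53×11 = 140494.44 + 2756.48 + 2302.48 + 760.12 + 30816.83 = 177130.35
Index = 215695.94 / 177130.35 × 100 = 121.7724

121.77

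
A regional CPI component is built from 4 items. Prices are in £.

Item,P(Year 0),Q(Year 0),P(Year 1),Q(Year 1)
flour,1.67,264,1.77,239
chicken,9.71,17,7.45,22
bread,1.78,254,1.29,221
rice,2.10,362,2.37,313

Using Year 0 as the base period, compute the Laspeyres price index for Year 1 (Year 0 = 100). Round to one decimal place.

97.9

Laspeyres price index uses base-period quantities as weights.
ΣP(Year 1)·Q(Year 0) = 1.77×264 + 7.45×17 + 1.29×254 + 2.37×362 = 467.28 + 126.65 + 327.66 + 857.94 = 1779.53
ΣP(Year 0)·Q(Year 0) = 1.67×264 + 9.71×17 + 1.78×254 + 2.10×362 = 440.88 + 165.07 + 452.12 + 760.2 = 1818.27
Index = 1779.53 / 1818.27 × 100 = 97.8694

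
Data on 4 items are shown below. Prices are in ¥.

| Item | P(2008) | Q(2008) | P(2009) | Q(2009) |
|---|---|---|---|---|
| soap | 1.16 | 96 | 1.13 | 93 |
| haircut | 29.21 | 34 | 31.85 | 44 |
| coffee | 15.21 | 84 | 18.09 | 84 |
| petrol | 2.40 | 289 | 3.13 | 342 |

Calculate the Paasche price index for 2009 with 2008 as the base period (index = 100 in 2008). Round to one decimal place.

117.3

Paasche price index uses current-period quantities as weights.
ΣP(2009)·Q(2009) = 1.13×93 + 31.85×44 + 18.09×84 + 3.13×342 = 105.09 + 1401.4 + 1519.56 + 1070.46 = 4096.51
ΣP(2008)·Q(2009) = 1.16×93 + 29.21×44 + 15.21×84 + 2.40×342 = 107.88 + 1285.24 + 1277.64 + 820.8 = 3491.56
Index = 4096.51 / 3491.56 × 100 = 117.3261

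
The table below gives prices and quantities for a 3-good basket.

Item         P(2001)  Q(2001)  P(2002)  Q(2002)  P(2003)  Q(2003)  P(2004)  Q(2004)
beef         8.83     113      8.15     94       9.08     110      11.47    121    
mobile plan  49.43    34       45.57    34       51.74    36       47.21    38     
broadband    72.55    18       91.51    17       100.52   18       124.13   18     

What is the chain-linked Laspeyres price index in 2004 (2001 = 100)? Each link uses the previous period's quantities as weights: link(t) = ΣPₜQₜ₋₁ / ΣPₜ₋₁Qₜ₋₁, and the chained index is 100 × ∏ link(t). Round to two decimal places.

128.33

Link 2001→2002:
ΣP(2002)Q(2001) = 8.15×113 + 45.57×34 + 91.51×18 = 920.95 + 1549.38 + 1647.18 = 4117.51
ΣP(2001)Q(2001) = 8.83×113 + 49.43×34 + 72.55×18 = 997.79 + 1680.62 + 1305.9 = 3984.31
link = 4117.51/3984.31 = 1.033431
Link 2002→2003:
ΣP(2003)Q(2002) = 9.08×94 + 51.74×34 + 100.52×17 = 853.52 + 1759.16 + 1708.84 = 4321.52
ΣP(2002)Q(2002) = 8.15×94 + 45.57×34 + 91.51×17 = 766.1 + 1549.38 + 1555.67 = 3871.15
link = 4321.52/3871.15 = 1.116340
Link 2003→2004:
ΣP(2004)Q(2003) = 11.47×110 + 47.21×36 + 124.13×18 = 1261.7 + 1699.56 + 2234.34 = 5195.6
ΣP(2003)Q(2003) = 9.08×110 + 51.74×36 + 100.52×18 = 998.8 + 1862.64 + 1809.36 = 4670.8
link = 5195.6/4670.8 = 1.112358
Chained index = 100 × 1.033431 × 1.116340 × 1.112358 = 128.3283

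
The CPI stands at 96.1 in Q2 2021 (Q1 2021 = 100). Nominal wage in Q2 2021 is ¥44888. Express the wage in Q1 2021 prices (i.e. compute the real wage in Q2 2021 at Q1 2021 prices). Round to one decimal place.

46709.7

Real = Nominal ÷ (Index/100) = 44888 ÷ (96.1/100)
     = 44888 ÷ 0.961 = 46709.6774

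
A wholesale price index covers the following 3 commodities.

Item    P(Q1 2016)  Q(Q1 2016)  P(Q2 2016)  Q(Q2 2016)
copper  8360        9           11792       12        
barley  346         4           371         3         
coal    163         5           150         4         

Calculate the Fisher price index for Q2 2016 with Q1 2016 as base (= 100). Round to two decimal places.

Laspeyres component (base-period weights):
ΣP(Q2 2016)Q(Q1 2016) = 11792×9 + 371×4 + 150×5 = 106128 + 1484 + 750 = 108362
ΣP(Q1 2016)Q(Q1 2016) = 8360×9 + 346×4 + 163×5 = 75240 + 1384 + 815 = 77439
L = 108362 / 77439 × 100 = 139.9321
Paasche component (current-period weights):
ΣP(Q2 2016)Q(Q2 2016) = 11792×12 + 371×3 + 150×4 = 141504 + 1113 + 600 = 143217
ΣP(Q1 2016)Q(Q2 2016) = 8360×12 + 346×3 + 163×4 = 100320 + 1038 + 652 = 102010
P = 143217 / 102010 × 100 = 140.3951
Fisher = √(L × P) = √(139.9321 × 140.3951) = 140.1634

140.16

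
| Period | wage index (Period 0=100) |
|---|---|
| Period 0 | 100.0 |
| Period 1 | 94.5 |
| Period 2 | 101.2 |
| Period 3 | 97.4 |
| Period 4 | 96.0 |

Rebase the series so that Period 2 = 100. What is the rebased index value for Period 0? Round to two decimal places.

Rebased(Period 0) = 100.0 / 101.2 × 100 = 98.8142

98.81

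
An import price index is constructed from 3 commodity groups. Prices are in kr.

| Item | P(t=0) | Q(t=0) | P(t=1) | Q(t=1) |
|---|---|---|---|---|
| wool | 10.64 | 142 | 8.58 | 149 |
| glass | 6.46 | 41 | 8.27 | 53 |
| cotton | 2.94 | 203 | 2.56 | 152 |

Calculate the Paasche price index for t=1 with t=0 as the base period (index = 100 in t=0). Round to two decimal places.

Paasche price index uses current-period quantities as weights.
ΣP(t=1)·Q(t=1) = 8.58×149 + 8.27×53 + 2.56×152 = 1278.42 + 438.31 + 389.12 = 2105.85
ΣP(t=0)·Q(t=1) = 10.64×149 + 6.46×53 + 2.94×152 = 1585.36 + 342.38 + 446.88 = 2374.62
Index = 2105.85 / 2374.62 × 100 = 88.6816

88.68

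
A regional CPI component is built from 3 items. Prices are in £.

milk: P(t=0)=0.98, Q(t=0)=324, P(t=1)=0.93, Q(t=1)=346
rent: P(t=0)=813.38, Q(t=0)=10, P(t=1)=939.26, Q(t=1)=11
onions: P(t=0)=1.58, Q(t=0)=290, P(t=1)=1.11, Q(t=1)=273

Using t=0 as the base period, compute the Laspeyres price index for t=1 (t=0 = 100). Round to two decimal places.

Laspeyres price index uses base-period quantities as weights.
ΣP(t=1)·Q(t=0) = 0.93×324 + 939.26×10 + 1.11×290 = 301.32 + 9392.6 + 321.9 = 10015.82
ΣP(t=0)·Q(t=0) = 0.98×324 + 813.38×10 + 1.58×290 = 317.52 + 8133.8 + 458.2 = 8909.52
Index = 10015.82 / 8909.52 × 100 = 112.4171

112.42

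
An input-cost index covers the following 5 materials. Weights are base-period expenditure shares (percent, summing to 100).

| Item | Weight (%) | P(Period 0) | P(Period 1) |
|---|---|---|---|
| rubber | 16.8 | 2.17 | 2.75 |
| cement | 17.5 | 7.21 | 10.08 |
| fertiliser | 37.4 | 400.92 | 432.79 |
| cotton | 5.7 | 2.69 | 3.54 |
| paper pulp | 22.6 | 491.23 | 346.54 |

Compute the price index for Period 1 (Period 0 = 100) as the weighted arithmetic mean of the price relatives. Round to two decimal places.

rubber: 16.8 × (2.75/2.17) = 16.8 × 1.267281 = 21.2903
cement: 17.5 × (10.08/7.21) = 17.5 × 1.398058 = 24.4660
fertiliser: 37.4 × (432.79/400.92) = 37.4 × 1.079492 = 40.3730
cotton: 5.7 × (3.54/2.69) = 5.7 × 1.315985 = 7.5011
paper pulp: 22.6 × (346.54/491.23) = 22.6 × 0.705454 = 15.9433
Index = Σ wᵢ·(p₁ᵢ/p₀ᵢ) = 21.2903 + 24.4660 + 40.3730 + 7.5011 + 15.9433 = 109.5737

109.57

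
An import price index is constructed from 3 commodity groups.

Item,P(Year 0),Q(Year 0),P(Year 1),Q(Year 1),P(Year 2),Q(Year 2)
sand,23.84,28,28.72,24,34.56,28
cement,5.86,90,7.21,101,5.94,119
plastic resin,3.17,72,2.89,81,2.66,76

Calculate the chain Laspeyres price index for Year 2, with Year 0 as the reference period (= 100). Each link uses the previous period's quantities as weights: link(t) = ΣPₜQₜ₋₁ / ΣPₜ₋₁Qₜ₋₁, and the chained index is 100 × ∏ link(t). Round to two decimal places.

Link Year 0→Year 1:
ΣP(Year 1)Q(Year 0) = 28.72×28 + 7.21×90 + 2.89×72 = 804.16 + 648.9 + 208.08 = 1661.14
ΣP(Year 0)Q(Year 0) = 23.84×28 + 5.86×90 + 3.17×72 = 667.52 + 527.4 + 228.24 = 1423.16
link = 1661.14/1423.16 = 1.167219
Link Year 1→Year 2:
ΣP(Year 2)Q(Year 1) = 34.56×24 + 5.94×101 + 2.66×81 = 829.44 + 599.94 + 215.46 = 1644.84
ΣP(Year 1)Q(Year 1) = 28.72×24 + 7.21×101 + 2.89×81 = 689.28 + 728.21 + 234.09 = 1651.58
link = 1644.84/1651.58 = 0.995919
Chained index = 100 × 1.167219 × 0.995919 = 116.2456

116.25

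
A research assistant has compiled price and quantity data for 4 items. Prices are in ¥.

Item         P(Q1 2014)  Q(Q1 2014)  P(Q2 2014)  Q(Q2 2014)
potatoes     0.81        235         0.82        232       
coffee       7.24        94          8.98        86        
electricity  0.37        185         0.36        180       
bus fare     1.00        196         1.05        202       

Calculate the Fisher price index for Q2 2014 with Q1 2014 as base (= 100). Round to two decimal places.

Laspeyres component (base-period weights):
ΣP(Q2 2014)Q(Q1 2014) = 0.82×235 + 8.98×94 + 0.36×185 + 1.05×196 = 192.7 + 844.12 + 66.6 + 205.8 = 1309.22
ΣP(Q1 2014)Q(Q1 2014) = 0.81×235 + 7.24×94 + 0.37×185 + 1.00×196 = 190.35 + 680.56 + 68.45 + 196 = 1135.36
L = 1309.22 / 1135.36 × 100 = 115.3132
Paasche component (current-period weights):
ΣP(Q2 2014)Q(Q2 2014) = 0.82×232 + 8.98×86 + 0.36×180 + 1.05×202 = 190.24 + 772.28 + 64.8 + 212.1 = 1239.42
ΣP(Q1 2014)Q(Q2 2014) = 0.81×232 + 7.24×86 + 0.37×180 + 1.00×202 = 187.92 + 622.64 + 66.6 + 202 = 1079.16
P = 1239.42 / 1079.16 × 100 = 114.8504
Fisher = √(L × P) = √(115.3132 × 114.8504) = 115.0816

115.08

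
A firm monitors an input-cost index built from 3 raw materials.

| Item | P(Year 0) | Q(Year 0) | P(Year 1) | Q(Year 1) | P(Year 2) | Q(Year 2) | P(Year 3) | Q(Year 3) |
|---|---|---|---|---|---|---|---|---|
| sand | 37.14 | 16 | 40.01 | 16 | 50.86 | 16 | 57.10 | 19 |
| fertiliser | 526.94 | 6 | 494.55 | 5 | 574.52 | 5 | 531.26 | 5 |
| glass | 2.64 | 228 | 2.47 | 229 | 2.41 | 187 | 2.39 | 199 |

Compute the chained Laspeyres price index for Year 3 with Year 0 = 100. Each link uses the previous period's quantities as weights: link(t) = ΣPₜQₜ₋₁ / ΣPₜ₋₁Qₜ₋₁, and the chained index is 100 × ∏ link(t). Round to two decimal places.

107.06

Link Year 0→Year 1:
ΣP(Year 1)Q(Year 0) = 40.01×16 + 494.55×6 + 2.47×228 = 640.16 + 2967.3 + 563.16 = 4170.62
ΣP(Year 0)Q(Year 0) = 37.14×16 + 526.94×6 + 2.64×228 = 594.24 + 3161.64 + 601.92 = 4357.8
link = 4170.62/4357.8 = 0.957047
Link Year 1→Year 2:
ΣP(Year 2)Q(Year 1) = 50.86×16 + 574.52×5 + 2.41×229 = 813.76 + 2872.6 + 551.89 = 4238.25
ΣP(Year 1)Q(Year 1) = 40.01×16 + 494.55×5 + 2.47×229 = 640.16 + 2472.75 + 565.63 = 3678.54
link = 4238.25/3678.54 = 1.152155
Link Year 2→Year 3:
ΣP(Year 3)Q(Year 2) = 57.10×16 + 531.26×5 + 2.39×187 = 913.6 + 2656.3 + 446.93 = 4016.83
ΣP(Year 2)Q(Year 2) = 50.86×16 + 574.52×5 + 2.41×187 = 813.76 + 2872.6 + 450.67 = 4137.03
link = 4016.83/4137.03 = 0.970945
Chained index = 100 × 0.957047 × 1.152155 × 0.970945 = 107.0629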